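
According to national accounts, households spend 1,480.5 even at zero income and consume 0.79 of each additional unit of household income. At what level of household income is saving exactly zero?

At break-even, C = Y: 1480.5 + 0.79Y = Y
0.21Y = 1480.5, so Y = 1480.5/0.21 = 7050

Y = 7050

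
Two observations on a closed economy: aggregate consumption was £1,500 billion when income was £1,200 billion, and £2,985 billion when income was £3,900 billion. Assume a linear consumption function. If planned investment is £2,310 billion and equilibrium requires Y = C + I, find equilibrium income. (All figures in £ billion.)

Y = 7000

MPC = (2985 − 1500)/(3900 − 1200) = 1485/2700 = 0.55
a = 1500 − 0.55(1200) = 840
Equilibrium: Y = 840 + 0.55Y + 2310
0.45Y = 3150, so Y = 3150/0.45 = 7000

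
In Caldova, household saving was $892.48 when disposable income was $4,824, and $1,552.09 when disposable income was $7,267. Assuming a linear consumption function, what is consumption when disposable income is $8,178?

MPS = ΔS/ΔY = (1552.09 − 892.48)/(7267 − 4824) = 659.61/2443 = 0.27
MPC = 1 − MPS = 0.73
Autonomous saving = 892.48 − 0.27(4824) = -410, so a = 410
C = 410 + 0.73(8178) = 410 + 5969.94 = 6379.94

C = 6379.94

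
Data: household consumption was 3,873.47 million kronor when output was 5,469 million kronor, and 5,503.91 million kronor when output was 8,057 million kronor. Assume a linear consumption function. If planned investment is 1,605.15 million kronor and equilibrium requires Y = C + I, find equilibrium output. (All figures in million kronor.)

Y = 5495

MPC = (5503.91 − 3873.47)/(8057 − 5469) = 1630.44/2588 = 0.63
a = 3873.47 − 0.63(5469) = 428
Equilibrium: Y = 428 + 0.63Y + 1605.15
0.37Y = 2033.15, so Y = 2033.15/0.37 = 5495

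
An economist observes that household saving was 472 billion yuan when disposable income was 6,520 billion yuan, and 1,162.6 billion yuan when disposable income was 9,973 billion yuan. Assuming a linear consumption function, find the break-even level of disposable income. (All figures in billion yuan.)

Y = 4160

MPS = ΔS/ΔY = (1162.6 − 472)/(9973 − 6520) = 690.6/3453 = 0.2
MPC = 1 − MPS = 0.8
From S(6520) = 472: −a + 0.2(6520) = 472, so a = 1304 − 472 = 832
Break-even (S = 0): Y = a/MPS = 832/0.2 = 4160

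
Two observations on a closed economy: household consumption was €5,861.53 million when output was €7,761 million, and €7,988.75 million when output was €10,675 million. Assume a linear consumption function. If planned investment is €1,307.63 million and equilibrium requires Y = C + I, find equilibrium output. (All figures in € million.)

Y = 5569

MPC = (7988.75 − 5861.53)/(10675 − 7761) = 2127.22/2914 = 0.73
a = 5861.53 − 0.73(7761) = 196
Equilibrium: Y = 196 + 0.73Y + 1307.63
0.27Y = 1503.63, so Y = 1503.63/0.27 = 5569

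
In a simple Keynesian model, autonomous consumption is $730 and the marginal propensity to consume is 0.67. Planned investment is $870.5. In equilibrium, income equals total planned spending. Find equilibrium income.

Y = C + I = 730 + 0.67Y + 870.5
Y − 0.67Y = 1600.5
0.33Y = 1600.5, so Y = 1600.5/0.33 = 4850

Y = 4850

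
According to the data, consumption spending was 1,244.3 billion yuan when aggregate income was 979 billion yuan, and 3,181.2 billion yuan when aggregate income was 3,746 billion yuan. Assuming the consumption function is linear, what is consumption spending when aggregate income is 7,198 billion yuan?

MPC = (3181.2 − 1244.3)/(3746 − 979) = 1936.9/2767 = 0.7
a = 1244.3 − 0.7(979) = 1244.3 − 685.3 = 559
C = 559 + 0.7(7198) = 559 + 5038.6 = 5597.6

C = 5597.6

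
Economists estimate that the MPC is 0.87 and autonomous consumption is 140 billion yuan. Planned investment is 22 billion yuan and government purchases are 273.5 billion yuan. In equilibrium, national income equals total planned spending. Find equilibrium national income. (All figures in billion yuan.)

Y = 3350

Y = C + I + G = 140 + 0.87Y + 22 + 273.5
Y − 0.87Y = 435.5
0.13Y = 435.5, so Y = 435.5/0.13 = 3350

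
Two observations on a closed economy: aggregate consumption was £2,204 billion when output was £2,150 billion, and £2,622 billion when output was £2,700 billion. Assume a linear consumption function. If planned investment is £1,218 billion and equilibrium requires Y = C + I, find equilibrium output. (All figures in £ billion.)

Y = 7450

MPC = (2622 − 2204)/(2700 − 2150) = 418/550 = 0.76
a = 2204 − 0.76(2150) = 570
Equilibrium: Y = 570 + 0.76Y + 1218
0.24Y = 1788, so Y = 1788/0.24 = 7450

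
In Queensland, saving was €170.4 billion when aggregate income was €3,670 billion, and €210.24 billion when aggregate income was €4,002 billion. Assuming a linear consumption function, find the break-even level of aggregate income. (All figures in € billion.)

Y = 2250

MPS = ΔS/ΔY = (210.24 − 170.4)/(4002 − 3670) = 39.84/332 = 0.12
MPC = 1 − MPS = 0.88
From S(3670) = 170.4: −a + 0.12(3670) = 170.4, so a = 440.4 − 170.4 = 270
Break-even (S = 0): Y = a/MPS = 270/0.12 = 2250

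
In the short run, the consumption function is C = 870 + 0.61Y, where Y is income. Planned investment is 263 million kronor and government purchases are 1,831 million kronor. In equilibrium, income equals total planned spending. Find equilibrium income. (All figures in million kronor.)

Y = 7600

Y = C + I + G = 870 + 0.61Y + 263 + 1831
Y − 0.61Y = 2964
0.39Y = 2964, so Y = 2964/0.39 = 7600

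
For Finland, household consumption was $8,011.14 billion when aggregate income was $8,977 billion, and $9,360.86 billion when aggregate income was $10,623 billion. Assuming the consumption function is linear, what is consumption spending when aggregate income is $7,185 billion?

C = 6541.7

MPC = (9360.86 − 8011.14)/(10623 − 8977) = 1349.72/1646 = 0.82
a = 8011.14 − 0.82(8977) = 8011.14 − 7361.14 = 650
C = 650 + 0.82(7185) = 650 + 5891.7 = 6541.7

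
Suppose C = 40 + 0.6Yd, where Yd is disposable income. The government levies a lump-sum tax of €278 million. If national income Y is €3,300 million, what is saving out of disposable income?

S = 1168.8

Yd = Y − T = 3300 − 278 = 3022
C = 40 + 0.6(3022) = 40 + 1813.2 = 1853.2
S = Yd − C = 3022 − 1853.2 = 1168.8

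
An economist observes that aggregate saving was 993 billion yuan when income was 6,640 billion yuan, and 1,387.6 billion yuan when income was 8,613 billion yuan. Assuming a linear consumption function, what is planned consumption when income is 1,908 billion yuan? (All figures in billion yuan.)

MPS = ΔS/ΔY = (1387.6 − 993)/(8613 − 6640) = 394.6/1973 = 0.2
MPC = 1 − MPS = 0.8
Autonomous saving = 993 − 0.2(6640) = -335, so a = 335
C = 335 + 0.8(1908) = 335 + 1526.4 = 1861.4

C = 1861.4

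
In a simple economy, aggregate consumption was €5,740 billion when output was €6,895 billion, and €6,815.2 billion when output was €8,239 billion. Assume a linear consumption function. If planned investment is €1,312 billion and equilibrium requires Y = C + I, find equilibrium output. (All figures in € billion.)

MPC = (6815.2 − 5740)/(8239 − 6895) = 1075.2/1344 = 0.8
a = 5740 − 0.8(6895) = 224
Equilibrium: Y = 224 + 0.8Y + 1312
0.2Y = 1536, so Y = 1536/0.2 = 7680

Y = 7680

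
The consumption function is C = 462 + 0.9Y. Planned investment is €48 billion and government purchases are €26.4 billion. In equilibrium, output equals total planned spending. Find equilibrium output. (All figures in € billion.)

Y = 5364

Y = C + I + G = 462 + 0.9Y + 48 + 26.4
Y − 0.9Y = 536.4
0.1Y = 536.4, so Y = 536.4/0.1 = 5364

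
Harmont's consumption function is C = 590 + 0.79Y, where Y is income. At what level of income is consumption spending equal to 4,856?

Y = 5400

590 + 0.79Y = 4856
0.79Y = 4266, so Y = 4266/0.79 = 5400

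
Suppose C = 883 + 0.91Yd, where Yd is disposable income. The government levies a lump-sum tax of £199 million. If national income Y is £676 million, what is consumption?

Yd = Y − T = 676 − 199 = 477
C = 883 + 0.91(477) = 883 + 434.07 = 1317.07

C = 1317.07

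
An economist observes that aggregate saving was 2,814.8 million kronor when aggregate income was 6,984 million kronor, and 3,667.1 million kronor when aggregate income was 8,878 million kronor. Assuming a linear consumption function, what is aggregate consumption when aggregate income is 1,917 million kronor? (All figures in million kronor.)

C = 1382.35

MPS = ΔS/ΔY = (3667.1 − 2814.8)/(8878 − 6984) = 852.3/1894 = 0.45
MPC = 1 − MPS = 0.55
Autonomous saving = 2814.8 − 0.45(6984) = -328, so a = 328
C = 328 + 0.55(1917) = 328 + 1054.35 = 1382.35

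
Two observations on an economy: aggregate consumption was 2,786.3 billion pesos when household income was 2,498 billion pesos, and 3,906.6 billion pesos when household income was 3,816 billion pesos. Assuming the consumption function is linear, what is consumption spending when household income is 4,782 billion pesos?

C = 4727.7

MPC = (3906.6 − 2786.3)/(3816 − 2498) = 1120.3/1318 = 0.85
a = 2786.3 − 0.85(2498) = 2786.3 − 2123.3 = 663
C = 663 + 0.85(4782) = 663 + 4064.7 = 4727.7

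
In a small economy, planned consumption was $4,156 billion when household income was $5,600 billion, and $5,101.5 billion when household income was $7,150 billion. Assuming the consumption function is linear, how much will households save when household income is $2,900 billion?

MPC = (5101.5 − 4156)/(7150 − 5600) = 945.5/1550 = 0.61
a = 4156 − 0.61(5600) = 4156 − 3416 = 740
C = 740 + 0.61(2900) = 2509
S = 2900 − 2509 = 391

S = 391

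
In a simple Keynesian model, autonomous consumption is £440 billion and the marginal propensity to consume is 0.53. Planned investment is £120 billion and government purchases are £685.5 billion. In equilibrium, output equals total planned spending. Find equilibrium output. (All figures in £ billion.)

Y = C + I + G = 440 + 0.53Y + 120 + 685.5
Y − 0.53Y = 1245.5
0.47Y = 1245.5, so Y = 1245.5/0.47 = 2650

Y = 2650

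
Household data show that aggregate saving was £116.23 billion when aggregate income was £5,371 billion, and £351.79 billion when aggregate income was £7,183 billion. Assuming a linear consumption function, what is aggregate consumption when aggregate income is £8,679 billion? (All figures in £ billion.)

MPS = ΔS/ΔY = (351.79 − 116.23)/(7183 − 5371) = 235.56/1812 = 0.13
MPC = 1 − MPS = 0.87
Autonomous saving = 116.23 − 0.13(5371) = -582, so a = 582
C = 582 + 0.87(8679) = 582 + 7550.73 = 8132.73

C = 8132.73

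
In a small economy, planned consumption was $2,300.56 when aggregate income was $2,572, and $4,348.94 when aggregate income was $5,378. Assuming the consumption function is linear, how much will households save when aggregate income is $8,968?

S = 1998.36

MPC = (4348.94 − 2300.56)/(5378 − 2572) = 2048.38/2806 = 0.73
a = 2300.56 − 0.73(2572) = 2300.56 − 1877.56 = 423
C = 423 + 0.73(8968) = 6969.64
S = 8968 − 6969.64 = 1998.36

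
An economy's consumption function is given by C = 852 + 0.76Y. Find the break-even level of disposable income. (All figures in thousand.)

At break-even, C = Y: 852 + 0.76Y = Y
0.24Y = 852, so Y = 852/0.24 = 3550

Y = 3550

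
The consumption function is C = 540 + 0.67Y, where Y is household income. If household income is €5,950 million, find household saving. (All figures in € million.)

C = 540 + 0.67(5950) = 540 + 3986.5 = 4526.5
S = Y − C = 5950 − 4526.5 = 1423.5

S = 1423.5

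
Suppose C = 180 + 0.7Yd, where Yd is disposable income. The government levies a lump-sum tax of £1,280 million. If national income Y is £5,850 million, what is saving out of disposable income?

Yd = Y − T = 5850 − 1280 = 4570
C = 180 + 0.7(4570) = 180 + 3199 = 3379
S = Yd − C = 4570 − 3379 = 1191

S = 1191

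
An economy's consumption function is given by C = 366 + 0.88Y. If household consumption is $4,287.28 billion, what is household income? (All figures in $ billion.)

Y = 4456

366 + 0.88Y = 4287.28
0.88Y = 3921.28, so Y = 3921.28/0.88 = 4456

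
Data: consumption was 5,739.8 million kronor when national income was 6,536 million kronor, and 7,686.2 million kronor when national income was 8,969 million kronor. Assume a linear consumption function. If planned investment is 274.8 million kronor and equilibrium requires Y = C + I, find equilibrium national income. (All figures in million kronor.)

Y = 3929

MPC = (7686.2 − 5739.8)/(8969 − 6536) = 1946.4/2433 = 0.8
a = 5739.8 − 0.8(6536) = 511
Equilibrium: Y = 511 + 0.8Y + 274.8
0.2Y = 785.8, so Y = 785.8/0.2 = 3929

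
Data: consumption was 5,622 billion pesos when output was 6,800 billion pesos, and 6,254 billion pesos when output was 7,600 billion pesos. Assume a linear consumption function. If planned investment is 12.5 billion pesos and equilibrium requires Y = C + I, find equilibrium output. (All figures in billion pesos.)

Y = 1250

MPC = (6254 − 5622)/(7600 − 6800) = 632/800 = 0.79
a = 5622 − 0.79(6800) = 250
Equilibrium: Y = 250 + 0.79Y + 12.5
0.21Y = 262.5, so Y = 262.5/0.21 = 1250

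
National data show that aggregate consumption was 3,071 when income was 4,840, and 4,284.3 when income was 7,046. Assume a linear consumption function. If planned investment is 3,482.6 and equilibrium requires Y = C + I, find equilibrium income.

MPC = (4284.3 − 3071)/(7046 − 4840) = 1213.3/2206 = 0.55
a = 3071 − 0.55(4840) = 409
Equilibrium: Y = 409 + 0.55Y + 3482.6
0.45Y = 3891.6, so Y = 3891.6/0.45 = 8648

Y = 8648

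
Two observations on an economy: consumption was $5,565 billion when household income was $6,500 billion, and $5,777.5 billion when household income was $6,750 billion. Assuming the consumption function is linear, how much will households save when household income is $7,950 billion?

S = 1152.5

MPC = (5777.5 − 5565)/(6750 − 6500) = 212.5/250 = 0.85
a = 5565 − 0.85(6500) = 5565 − 5525 = 40
C = 40 + 0.85(7950) = 6797.5
S = 7950 − 6797.5 = 1152.5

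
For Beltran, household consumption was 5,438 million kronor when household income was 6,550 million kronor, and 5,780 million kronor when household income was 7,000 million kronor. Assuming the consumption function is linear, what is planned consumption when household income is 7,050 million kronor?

MPC = (5780 − 5438)/(7000 − 6550) = 342/450 = 0.76
a = 5438 − 0.76(6550) = 5438 − 4978 = 460
C = 460 + 0.76(7050) = 460 + 5358 = 5818

C = 5818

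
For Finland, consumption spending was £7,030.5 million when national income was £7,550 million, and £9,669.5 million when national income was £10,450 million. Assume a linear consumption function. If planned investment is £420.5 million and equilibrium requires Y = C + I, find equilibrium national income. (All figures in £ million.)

Y = 6450

MPC = (9669.5 − 7030.5)/(10450 − 7550) = 2639/2900 = 0.91
a = 7030.5 − 0.91(7550) = 160
Equilibrium: Y = 160 + 0.91Y + 420.5
0.09Y = 580.5, so Y = 580.5/0.09 = 6450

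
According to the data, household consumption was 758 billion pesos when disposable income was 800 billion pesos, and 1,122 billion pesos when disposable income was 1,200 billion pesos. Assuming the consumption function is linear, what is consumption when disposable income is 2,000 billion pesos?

MPC = (1122 − 758)/(1200 − 800) = 364/400 = 0.91
a = 758 − 0.91(800) = 758 − 728 = 30
C = 30 + 0.91(2000) = 30 + 1820 = 1850

C = 1850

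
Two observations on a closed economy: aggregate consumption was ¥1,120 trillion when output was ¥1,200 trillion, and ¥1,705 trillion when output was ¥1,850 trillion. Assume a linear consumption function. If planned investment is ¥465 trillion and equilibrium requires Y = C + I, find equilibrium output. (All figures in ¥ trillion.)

Y = 5050

MPC = (1705 − 1120)/(1850 − 1200) = 585/650 = 0.9
a = 1120 − 0.9(1200) = 40
Equilibrium: Y = 40 + 0.9Y + 465
0.1Y = 505, so Y = 505/0.1 = 5050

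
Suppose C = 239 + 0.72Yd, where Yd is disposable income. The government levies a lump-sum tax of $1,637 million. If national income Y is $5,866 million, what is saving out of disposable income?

S = 945.12

Yd = Y − T = 5866 − 1637 = 4229
C = 239 + 0.72(4229) = 239 + 3044.88 = 3283.88
S = Yd − C = 4229 − 3283.88 = 945.12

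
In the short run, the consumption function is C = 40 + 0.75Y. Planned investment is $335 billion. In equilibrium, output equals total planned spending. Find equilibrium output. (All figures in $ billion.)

Y = 1500

Y = C + I = 40 + 0.75Y + 335
Y − 0.75Y = 375
0.25Y = 375, so Y = 375/0.25 = 1500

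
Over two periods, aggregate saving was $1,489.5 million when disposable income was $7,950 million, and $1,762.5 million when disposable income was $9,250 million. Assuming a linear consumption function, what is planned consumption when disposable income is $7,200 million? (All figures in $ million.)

C = 5868

MPS = ΔS/ΔY = (1762.5 − 1489.5)/(9250 − 7950) = 273/1300 = 0.21
MPC = 1 − MPS = 0.79
Autonomous saving = 1489.5 − 0.21(7950) = -180, so a = 180
C = 180 + 0.79(7200) = 180 + 5688 = 5868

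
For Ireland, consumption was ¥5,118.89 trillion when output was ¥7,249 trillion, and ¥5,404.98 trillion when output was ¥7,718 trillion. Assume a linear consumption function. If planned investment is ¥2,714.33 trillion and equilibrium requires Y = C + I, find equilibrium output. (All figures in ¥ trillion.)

Y = 8747

MPC = (5404.98 − 5118.89)/(7718 − 7249) = 286.09/469 = 0.61
a = 5118.89 − 0.61(7249) = 697
Equilibrium: Y = 697 + 0.61Y + 2714.33
0.39Y = 3411.33, so Y = 3411.33/0.39 = 8747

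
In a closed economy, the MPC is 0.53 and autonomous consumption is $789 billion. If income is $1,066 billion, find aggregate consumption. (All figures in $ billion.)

C = 1353.98

C = 789 + 0.53(1066) = 789 + 564.98 = 1353.98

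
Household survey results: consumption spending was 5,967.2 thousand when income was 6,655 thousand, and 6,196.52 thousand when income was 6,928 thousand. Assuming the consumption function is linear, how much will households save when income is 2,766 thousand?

S = 65.56

MPC = (6196.52 − 5967.2)/(6928 − 6655) = 229.32/273 = 0.84
a = 5967.2 − 0.84(6655) = 5967.2 − 5590.2 = 377
C = 377 + 0.84(2766) = 2700.44
S = 2766 − 2700.44 = 65.56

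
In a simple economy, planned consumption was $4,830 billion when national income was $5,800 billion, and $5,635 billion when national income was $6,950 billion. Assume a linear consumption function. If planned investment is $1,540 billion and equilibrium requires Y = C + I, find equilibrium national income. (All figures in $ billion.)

Y = 7700

MPC = (5635 − 4830)/(6950 − 5800) = 805/1150 = 0.7
a = 4830 − 0.7(5800) = 770
Equilibrium: Y = 770 + 0.7Y + 1540
0.3Y = 2310, so Y = 2310/0.3 = 7700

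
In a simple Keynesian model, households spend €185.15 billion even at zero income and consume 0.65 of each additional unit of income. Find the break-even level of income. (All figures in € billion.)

Y = 529

At break-even, C = Y: 185.15 + 0.65Y = Y
0.35Y = 185.15, so Y = 185.15/0.35 = 529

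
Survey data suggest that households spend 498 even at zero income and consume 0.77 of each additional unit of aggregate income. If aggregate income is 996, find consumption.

C = 1264.92

C = 498 + 0.77(996) = 498 + 766.92 = 1264.92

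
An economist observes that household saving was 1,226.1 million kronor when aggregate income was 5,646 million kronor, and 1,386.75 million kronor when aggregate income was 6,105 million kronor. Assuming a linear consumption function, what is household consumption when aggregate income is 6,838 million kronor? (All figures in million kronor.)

C = 5194.7

MPS = ΔS/ΔY = (1386.75 − 1226.1)/(6105 − 5646) = 160.65/459 = 0.35
MPC = 1 − MPS = 0.65
Autonomous saving = 1226.1 − 0.35(5646) = -750, so a = 750
C = 750 + 0.65(6838) = 750 + 4444.7 = 5194.7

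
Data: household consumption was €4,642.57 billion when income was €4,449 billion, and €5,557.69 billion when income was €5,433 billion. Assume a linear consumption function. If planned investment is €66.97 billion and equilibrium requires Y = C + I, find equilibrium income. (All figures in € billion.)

Y = 8171

MPC = (5557.69 − 4642.57)/(5433 − 4449) = 915.12/984 = 0.93
a = 4642.57 − 0.93(4449) = 505
Equilibrium: Y = 505 + 0.93Y + 66.97
0.07Y = 571.97, so Y = 571.97/0.07 = 8171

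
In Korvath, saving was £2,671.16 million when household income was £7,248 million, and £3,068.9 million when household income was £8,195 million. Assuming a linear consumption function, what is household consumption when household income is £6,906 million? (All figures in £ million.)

C = 4378.48

MPS = ΔS/ΔY = (3068.9 − 2671.16)/(8195 − 7248) = 397.74/947 = 0.42
MPC = 1 − MPS = 0.58
Autonomous saving = 2671.16 − 0.42(7248) = -373, so a = 373
C = 373 + 0.58(6906) = 373 + 4005.48 = 4378.48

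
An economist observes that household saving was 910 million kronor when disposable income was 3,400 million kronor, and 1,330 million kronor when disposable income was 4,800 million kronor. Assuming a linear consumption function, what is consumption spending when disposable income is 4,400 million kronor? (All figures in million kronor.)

MPS = ΔS/ΔY = (1330 − 910)/(4800 − 3400) = 420/1400 = 0.3
MPC = 1 − MPS = 0.7
Autonomous saving = 910 − 0.3(3400) = -110, so a = 110
C = 110 + 0.7(4400) = 110 + 3080 = 3190

C = 3190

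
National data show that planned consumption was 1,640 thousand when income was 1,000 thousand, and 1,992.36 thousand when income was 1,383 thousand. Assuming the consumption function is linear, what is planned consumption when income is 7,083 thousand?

MPC = (1992.36 − 1640)/(1383 − 1000) = 352.36/383 = 0.92
a = 1640 − 0.92(1000) = 1640 − 920 = 720
C = 720 + 0.92(7083) = 720 + 6516.36 = 7236.36

C = 7236.36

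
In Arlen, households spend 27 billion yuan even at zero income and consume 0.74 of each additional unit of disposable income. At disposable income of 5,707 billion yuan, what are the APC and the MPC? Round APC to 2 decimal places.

APC = 0.74; MPC = 0.74

MPC = 0.74 (the slope of the consumption function)
C = 27 + 0.74(5707) = 4250.18, so APC = 4250.18/5707 = 0.74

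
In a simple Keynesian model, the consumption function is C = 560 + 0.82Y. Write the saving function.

S = Y − C = Y − (560 + 0.82Y) = -560 + (1 − 0.82)Y

S = -560 + 0.18Y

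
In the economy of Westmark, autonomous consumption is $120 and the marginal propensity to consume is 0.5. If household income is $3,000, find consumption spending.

C = 1620

C = 120 + 0.5(3000) = 120 + 1500 = 1620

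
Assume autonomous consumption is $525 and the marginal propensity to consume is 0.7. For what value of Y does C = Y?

Y = 1750

At break-even, C = Y: 525 + 0.7Y = Y
0.3Y = 525, so Y = 525/0.3 = 1750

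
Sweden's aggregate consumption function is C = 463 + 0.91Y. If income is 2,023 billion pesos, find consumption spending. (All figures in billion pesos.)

C = 463 + 0.91(2023) = 463 + 1840.93 = 2303.93

C = 2303.93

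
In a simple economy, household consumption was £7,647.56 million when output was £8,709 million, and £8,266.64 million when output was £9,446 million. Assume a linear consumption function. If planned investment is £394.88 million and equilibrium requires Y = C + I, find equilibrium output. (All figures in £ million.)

Y = 4543

MPC = (8266.64 − 7647.56)/(9446 − 8709) = 619.08/737 = 0.84
a = 7647.56 − 0.84(8709) = 332
Equilibrium: Y = 332 + 0.84Y + 394.88
0.16Y = 726.88, so Y = 726.88/0.16 = 4543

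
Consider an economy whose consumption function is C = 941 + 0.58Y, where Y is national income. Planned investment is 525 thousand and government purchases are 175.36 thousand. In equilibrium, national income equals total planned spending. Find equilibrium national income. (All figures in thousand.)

Y = C + I + G = 941 + 0.58Y + 525 + 175.36
Y − 0.58Y = 1641.36
0.42Y = 1641.36, so Y = 1641.36/0.42 = 3908

Y = 3908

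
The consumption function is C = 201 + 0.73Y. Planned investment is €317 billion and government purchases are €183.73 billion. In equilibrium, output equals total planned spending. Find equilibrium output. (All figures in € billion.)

Y = C + I + G = 201 + 0.73Y + 317 + 183.73
Y − 0.73Y = 701.73
0.27Y = 701.73, so Y = 701.73/0.27 = 2599

Y = 2599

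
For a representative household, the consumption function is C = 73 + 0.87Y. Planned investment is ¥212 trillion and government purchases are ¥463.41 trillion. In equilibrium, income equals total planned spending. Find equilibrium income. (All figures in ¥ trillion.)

Y = 5757

Y = C + I + G = 73 + 0.87Y + 212 + 463.41
Y − 0.87Y = 748.41
0.13Y = 748.41, so Y = 748.41/0.13 = 5757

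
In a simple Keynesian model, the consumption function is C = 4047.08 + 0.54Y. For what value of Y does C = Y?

At break-even, C = Y: 4047.08 + 0.54Y = Y
0.46Y = 4047.08, so Y = 4047.08/0.46 = 8798

Y = 8798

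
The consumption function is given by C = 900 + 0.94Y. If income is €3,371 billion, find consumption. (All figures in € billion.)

C = 4068.74

C = 900 + 0.94(3371) = 900 + 3168.74 = 4068.74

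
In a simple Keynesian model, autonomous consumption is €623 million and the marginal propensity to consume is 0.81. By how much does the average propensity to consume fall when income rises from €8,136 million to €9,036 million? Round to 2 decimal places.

At Y = 8136: C = 623 + 0.81(8136) = 7213.16, APC = 7213.16/8136 = 0.887
At Y = 9036: C = 7942.16, APC = 7942.16/9036 = 0.879
Fall in APC = 0.887 − 0.879 = 0.008 ≈ 0.01

ΔAPC = 0.01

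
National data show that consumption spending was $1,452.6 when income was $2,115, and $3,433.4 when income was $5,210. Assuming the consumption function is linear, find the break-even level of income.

Y = 275

MPC = (3433.4 − 1452.6)/(5210 − 2115) = 1980.8/3095 = 0.64
a = 1452.6 − 0.64(2115) = 1452.6 − 1353.6 = 99
Break-even: Y = a/(1−MPC) = 99/0.36 = 275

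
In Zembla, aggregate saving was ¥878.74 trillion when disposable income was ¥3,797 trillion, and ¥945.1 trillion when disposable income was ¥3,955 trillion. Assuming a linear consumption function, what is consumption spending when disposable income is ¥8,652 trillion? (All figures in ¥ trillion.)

MPS = ΔS/ΔY = (945.1 − 878.74)/(3955 − 3797) = 66.36/158 = 0.42
MPC = 1 − MPS = 0.58
Autonomous saving = 878.74 − 0.42(3797) = -716, so a = 716
C = 716 + 0.58(8652) = 716 + 5018.16 = 5734.16

C = 5734.16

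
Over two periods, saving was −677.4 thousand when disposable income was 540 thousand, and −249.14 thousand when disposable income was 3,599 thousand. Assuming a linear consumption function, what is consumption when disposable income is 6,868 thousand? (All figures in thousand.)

MPS = ΔS/ΔY = (-249.14 − (-677.4))/(3599 − 540) = 428.26/3059 = 0.14
MPC = 1 − MPS = 0.86
Autonomous saving = -677.4 − 0.14(540) = -753, so a = 753
C = 753 + 0.86(6868) = 753 + 5906.48 = 6659.48

C = 6659.48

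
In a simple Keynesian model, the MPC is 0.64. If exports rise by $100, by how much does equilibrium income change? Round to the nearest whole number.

The multiplier is 1/(1 − MPC) = 1/0.36.
ΔY = 100/0.36 = 277.78 ≈ 278

ΔY ≈ 278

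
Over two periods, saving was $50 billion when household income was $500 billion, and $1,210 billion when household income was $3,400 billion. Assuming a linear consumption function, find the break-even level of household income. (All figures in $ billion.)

Y = 375

MPS = ΔS/ΔY = (1210 − 50)/(3400 − 500) = 1160/2900 = 0.4
MPC = 1 − MPS = 0.6
From S(500) = 50: −a + 0.4(500) = 50, so a = 200 − 50 = 150
Break-even (S = 0): Y = a/MPS = 150/0.4 = 375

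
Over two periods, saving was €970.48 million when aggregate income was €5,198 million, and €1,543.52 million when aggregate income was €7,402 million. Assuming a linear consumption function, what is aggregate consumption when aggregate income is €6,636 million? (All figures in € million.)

MPS = ΔS/ΔY = (1543.52 − 970.48)/(7402 − 5198) = 573.04/2204 = 0.26
MPC = 1 − MPS = 0.74
Autonomous saving = 970.48 − 0.26(5198) = -381, so a = 381
C = 381 + 0.74(6636) = 381 + 4910.64 = 5291.64

C = 5291.64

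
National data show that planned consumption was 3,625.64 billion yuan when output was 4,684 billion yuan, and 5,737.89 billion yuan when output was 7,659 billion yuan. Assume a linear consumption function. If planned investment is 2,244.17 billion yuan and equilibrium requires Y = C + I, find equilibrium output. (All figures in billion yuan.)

MPC = (5737.89 − 3625.64)/(7659 − 4684) = 2112.25/2975 = 0.71
a = 3625.64 − 0.71(4684) = 300
Equilibrium: Y = 300 + 0.71Y + 2244.17
0.29Y = 2544.17, so Y = 2544.17/0.29 = 8773

Y = 8773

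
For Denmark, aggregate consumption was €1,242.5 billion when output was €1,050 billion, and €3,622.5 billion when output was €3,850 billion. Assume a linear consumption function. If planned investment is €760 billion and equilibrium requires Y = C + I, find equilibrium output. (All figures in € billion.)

MPC = (3622.5 − 1242.5)/(3850 − 1050) = 2380/2800 = 0.85
a = 1242.5 − 0.85(1050) = 350
Equilibrium: Y = 350 + 0.85Y + 760
0.15Y = 1110, so Y = 1110/0.15 = 7400

Y = 7400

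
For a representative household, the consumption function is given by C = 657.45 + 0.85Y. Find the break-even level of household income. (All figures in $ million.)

Y = 4383

At break-even, C = Y: 657.45 + 0.85Y = Y
0.15Y = 657.45, so Y = 657.45/0.15 = 4383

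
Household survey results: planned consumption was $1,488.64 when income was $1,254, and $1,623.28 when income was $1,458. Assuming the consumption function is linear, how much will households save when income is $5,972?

S = 1369.48

MPC = (1623.28 − 1488.64)/(1458 − 1254) = 134.64/204 = 0.66
a = 1488.64 − 0.66(1254) = 1488.64 − 827.64 = 661
C = 661 + 0.66(5972) = 4602.52
S = 5972 − 4602.52 = 1369.48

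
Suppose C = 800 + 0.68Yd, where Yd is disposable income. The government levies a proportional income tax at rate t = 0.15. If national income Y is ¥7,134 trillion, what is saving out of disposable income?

Yd = (1 − 0.15)(7134) = 0.85(7134) = 6063.9
C = 800 + 0.68(6063.9) = 800 + 4123.452 = 4923.452
S = Yd − C = 6063.9 − 4923.452 = 1140.448

S = 1140.448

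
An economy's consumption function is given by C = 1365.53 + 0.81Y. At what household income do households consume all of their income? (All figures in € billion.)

Y = 7187

At break-even, C = Y: 1365.53 + 0.81Y = Y
0.19Y = 1365.53, so Y = 1365.53/0.19 = 7187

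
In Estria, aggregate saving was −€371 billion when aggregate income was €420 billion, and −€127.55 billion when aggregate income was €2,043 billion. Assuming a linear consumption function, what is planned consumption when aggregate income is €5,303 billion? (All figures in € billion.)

C = 4941.55

MPS = ΔS/ΔY = (-127.55 − (-371))/(2043 − 420) = 243.45/1623 = 0.15
MPC = 1 − MPS = 0.85
Autonomous saving = -371 − 0.15(420) = -434, so a = 434
C = 434 + 0.85(5303) = 434 + 4507.55 = 4941.55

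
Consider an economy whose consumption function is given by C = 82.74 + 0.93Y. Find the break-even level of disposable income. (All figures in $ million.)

Y = 1182

At break-even, C = Y: 82.74 + 0.93Y = Y
0.07Y = 82.74, so Y = 82.74/0.07 = 1182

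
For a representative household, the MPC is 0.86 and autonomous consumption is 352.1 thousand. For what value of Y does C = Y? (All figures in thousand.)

Y = 2515

At break-even, C = Y: 352.1 + 0.86Y = Y
0.14Y = 352.1, so Y = 352.1/0.14 = 2515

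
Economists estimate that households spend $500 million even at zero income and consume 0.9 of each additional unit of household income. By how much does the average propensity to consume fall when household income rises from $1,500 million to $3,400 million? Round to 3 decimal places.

ΔAPC = 0.186

At Y = 1500: C = 500 + 0.9(1500) = 1850, APC = 1850/1500 = 1.2333
At Y = 3400: C = 3560, APC = 3560/3400 = 1.0471
Fall in APC = 1.2333 − 1.0471 = 0.1862 ≈ 0.186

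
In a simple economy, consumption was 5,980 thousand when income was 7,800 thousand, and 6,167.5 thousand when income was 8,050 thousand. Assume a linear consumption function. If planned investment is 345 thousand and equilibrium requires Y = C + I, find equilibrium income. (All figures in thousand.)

MPC = (6167.5 − 5980)/(8050 − 7800) = 187.5/250 = 0.75
a = 5980 − 0.75(7800) = 130
Equilibrium: Y = 130 + 0.75Y + 345
0.25Y = 475, so Y = 475/0.25 = 1900

Y = 1900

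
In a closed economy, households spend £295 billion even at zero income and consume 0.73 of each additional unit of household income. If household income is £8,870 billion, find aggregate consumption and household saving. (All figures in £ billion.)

C = 295 + 0.73(8870) = 295 + 6475.1 = 6770.1
S = Y − C = 8870 − 6770.1 = 2099.9

C = 6770.1; S = 2099.9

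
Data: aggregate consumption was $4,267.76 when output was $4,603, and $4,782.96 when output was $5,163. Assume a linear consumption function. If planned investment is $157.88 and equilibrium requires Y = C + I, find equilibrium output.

MPC = (4782.96 − 4267.76)/(5163 − 4603) = 515.2/560 = 0.92
a = 4267.76 − 0.92(4603) = 33
Equilibrium: Y = 33 + 0.92Y + 157.88
0.08Y = 190.88, so Y = 190.88/0.08 = 2386

Y = 2386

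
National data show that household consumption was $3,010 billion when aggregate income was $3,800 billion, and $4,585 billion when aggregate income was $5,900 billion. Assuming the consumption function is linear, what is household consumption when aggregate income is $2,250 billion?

MPC = (4585 − 3010)/(5900 − 3800) = 1575/2100 = 0.75
a = 3010 − 0.75(3800) = 3010 − 2850 = 160
C = 160 + 0.75(2250) = 160 + 1687.5 = 1847.5

C = 1847.5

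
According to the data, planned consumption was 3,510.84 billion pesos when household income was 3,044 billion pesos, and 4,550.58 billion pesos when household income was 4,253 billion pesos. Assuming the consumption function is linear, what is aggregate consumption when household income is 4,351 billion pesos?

MPC = (4550.58 − 3510.84)/(4253 − 3044) = 1039.74/1209 = 0.86
a = 3510.84 − 0.86(3044) = 3510.84 − 2617.84 = 893
C = 893 + 0.86(4351) = 893 + 3741.86 = 4634.86

C = 4634.86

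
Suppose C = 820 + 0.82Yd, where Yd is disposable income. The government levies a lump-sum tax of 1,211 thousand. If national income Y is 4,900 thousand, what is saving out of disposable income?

S = -155.98

Yd = Y − T = 4900 − 1211 = 3689
C = 820 + 0.82(3689) = 820 + 3024.98 = 3844.98
S = Yd − C = 3689 − 3844.98 = -155.98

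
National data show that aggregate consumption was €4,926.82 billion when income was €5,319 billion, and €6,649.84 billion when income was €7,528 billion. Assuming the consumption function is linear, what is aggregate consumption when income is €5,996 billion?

MPC = (6649.84 − 4926.82)/(7528 − 5319) = 1723.02/2209 = 0.78
a = 4926.82 − 0.78(5319) = 4926.82 − 4148.82 = 778
C = 778 + 0.78(5996) = 778 + 4676.88 = 5454.88

C = 5454.88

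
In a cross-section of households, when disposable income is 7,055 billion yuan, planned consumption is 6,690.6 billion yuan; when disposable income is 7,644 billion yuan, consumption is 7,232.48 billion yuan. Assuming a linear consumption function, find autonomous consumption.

a = 200

MPC = ΔC/ΔY = (7232.48 − 6690.6)/(7644 − 7055) = 541.88/589 = 0.92
a = C − MPC·Y = 6690.6 − 0.92(7055) = 6690.6 − 6490.6 = 200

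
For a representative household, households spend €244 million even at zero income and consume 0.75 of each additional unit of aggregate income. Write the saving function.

S = Y − C = Y − (244 + 0.75Y) = -244 + (1 − 0.75)Y

S = -244 + 0.25Y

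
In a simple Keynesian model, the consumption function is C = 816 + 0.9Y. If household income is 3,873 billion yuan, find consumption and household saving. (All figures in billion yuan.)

C = 4301.7; S = -428.7

C = 816 + 0.9(3873) = 816 + 3485.7 = 4301.7
S = Y − C = 3873 − 4301.7 = -428.7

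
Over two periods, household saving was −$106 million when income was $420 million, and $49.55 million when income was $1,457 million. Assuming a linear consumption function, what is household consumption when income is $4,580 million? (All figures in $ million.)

MPS = ΔS/ΔY = (49.55 − (-106))/(1457 − 420) = 155.55/1037 = 0.15
MPC = 1 − MPS = 0.85
Autonomous saving = -106 − 0.15(420) = -169, so a = 169
C = 169 + 0.85(4580) = 169 + 3893 = 4062

C = 4062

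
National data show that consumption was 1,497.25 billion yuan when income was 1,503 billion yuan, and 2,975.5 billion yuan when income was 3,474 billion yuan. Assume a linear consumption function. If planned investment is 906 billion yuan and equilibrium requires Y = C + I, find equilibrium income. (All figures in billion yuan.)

Y = 5104

MPC = (2975.5 − 1497.25)/(3474 − 1503) = 1478.25/1971 = 0.75
a = 1497.25 − 0.75(1503) = 370
Equilibrium: Y = 370 + 0.75Y + 906
0.25Y = 1276, so Y = 1276/0.25 = 5104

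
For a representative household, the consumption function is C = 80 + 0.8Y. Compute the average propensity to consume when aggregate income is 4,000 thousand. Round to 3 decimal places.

C = 80 + 0.8(4000) = 3280
APC = C/Y = 3280/4000 = 0.820

APC = 0.820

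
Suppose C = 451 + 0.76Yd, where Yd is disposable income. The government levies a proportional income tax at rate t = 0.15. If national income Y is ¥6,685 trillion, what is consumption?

Yd = (1 − 0.15)(6685) = 0.85(6685) = 5682.25
C = 451 + 0.76(5682.25) = 451 + 4318.51 = 4769.51

C = 4769.51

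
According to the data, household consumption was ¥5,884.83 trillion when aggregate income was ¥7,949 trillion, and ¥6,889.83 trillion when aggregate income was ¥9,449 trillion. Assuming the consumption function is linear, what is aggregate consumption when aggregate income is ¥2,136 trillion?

C = 1990.12

MPC = (6889.83 − 5884.83)/(9449 − 7949) = 1005/1500 = 0.67
a = 5884.83 − 0.67(7949) = 5884.83 − 5325.83 = 559
C = 559 + 0.67(2136) = 559 + 1431.12 = 1990.12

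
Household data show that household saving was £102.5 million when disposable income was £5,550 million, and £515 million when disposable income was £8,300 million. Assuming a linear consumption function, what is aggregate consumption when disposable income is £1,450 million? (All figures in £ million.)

C = 1962.5

MPS = ΔS/ΔY = (515 − 102.5)/(8300 − 5550) = 412.5/2750 = 0.15
MPC = 1 − MPS = 0.85
Autonomous saving = 102.5 − 0.15(5550) = -730, so a = 730
C = 730 + 0.85(1450) = 730 + 1232.5 = 1962.5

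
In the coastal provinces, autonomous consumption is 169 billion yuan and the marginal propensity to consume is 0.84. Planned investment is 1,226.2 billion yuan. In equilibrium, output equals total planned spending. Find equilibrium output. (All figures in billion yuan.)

Y = 8720

Y = C + I = 169 + 0.84Y + 1226.2
Y − 0.84Y = 1395.2
0.16Y = 1395.2, so Y = 1395.2/0.16 = 8720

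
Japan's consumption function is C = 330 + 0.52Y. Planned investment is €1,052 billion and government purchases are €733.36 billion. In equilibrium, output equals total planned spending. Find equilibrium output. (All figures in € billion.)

Y = C + I + G = 330 + 0.52Y + 1052 + 733.36
Y − 0.52Y = 2115.36
0.48Y = 2115.36, so Y = 2115.36/0.48 = 4407

Y = 4407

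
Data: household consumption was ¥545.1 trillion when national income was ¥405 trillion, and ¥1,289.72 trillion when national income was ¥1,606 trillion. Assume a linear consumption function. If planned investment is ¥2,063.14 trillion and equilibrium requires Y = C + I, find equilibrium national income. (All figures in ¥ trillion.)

MPC = (1289.72 − 545.1)/(1606 − 405) = 744.62/1201 = 0.62
a = 545.1 − 0.62(405) = 294
Equilibrium: Y = 294 + 0.62Y + 2063.14
0.38Y = 2357.14, so Y = 2357.14/0.38 = 6203

Y = 6203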